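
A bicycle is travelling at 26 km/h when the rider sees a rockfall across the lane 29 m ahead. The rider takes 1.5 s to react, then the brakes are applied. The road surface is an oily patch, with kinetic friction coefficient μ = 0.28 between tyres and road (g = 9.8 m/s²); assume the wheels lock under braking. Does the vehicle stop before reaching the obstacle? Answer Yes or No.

Yes

26 km/h ÷ 3.6 = 7.2222 m/s.
a = μg = 0.28 × 9.8 = 2.744 m/s².
Reaction distance = 7.2222 × 1.5 = 10.833 m.
Braking distance = v²/(2a) = 52.160 / 5.488 = 9.504 m.
Total stopping distance = 10.833 + 9.504 = 20.337 m, vs 29 m available — it stops with 29 − 20.337 = 8.663 m to spare.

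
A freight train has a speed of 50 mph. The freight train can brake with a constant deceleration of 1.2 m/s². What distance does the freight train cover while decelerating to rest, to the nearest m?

50 mph × 0.44704 = 22.3520 m/s.
Braking distance = v²/(2a) = 22.3520² / (2 × 1.200) = 499.612 / 2.400 = 208.172 m.

Braking distance ≈ 208 m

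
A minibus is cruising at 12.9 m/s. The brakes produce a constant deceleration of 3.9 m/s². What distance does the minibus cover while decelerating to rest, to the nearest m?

Braking distance ≈ 21 m

Braking distance = v²/(2a) = 12.9000² / (2 × 3.900) = 166.410 / 7.800 = 21.335 m.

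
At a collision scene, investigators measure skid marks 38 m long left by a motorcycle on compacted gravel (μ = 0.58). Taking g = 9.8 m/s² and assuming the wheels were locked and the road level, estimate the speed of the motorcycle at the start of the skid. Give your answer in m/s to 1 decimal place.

Deceleration a = μg = 0.58 × 9.8 = 5.684 m/s².
v = √(2a·d) = √(2 × 5.684 × 38) = √431.984 = 20.7842 m/s.

Initial speed ≈ 20.8 m/s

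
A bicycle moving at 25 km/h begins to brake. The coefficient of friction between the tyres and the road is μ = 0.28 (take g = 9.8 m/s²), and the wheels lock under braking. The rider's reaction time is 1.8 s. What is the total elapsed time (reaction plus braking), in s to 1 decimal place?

25 km/h ÷ 3.6 = 6.9444 m/s.
a = μg = 0.28 × 9.8 = 2.744 m/s².
Braking time = v/a = 6.9444 / 2.744 = 2.531 s.
Total = 1.8 + 2.531 = 4.331 s.

Total time ≈ 4.3 s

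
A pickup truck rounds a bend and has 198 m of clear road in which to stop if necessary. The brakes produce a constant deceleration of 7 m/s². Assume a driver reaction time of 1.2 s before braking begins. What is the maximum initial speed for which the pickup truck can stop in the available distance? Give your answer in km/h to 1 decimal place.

Stopping distance: v·t_r + v²/(2a) = 198 with t_r = 1.2 s and a = 7.000 m/s².
So v² + 16.800 v − 2772.00 = 0.
Positive root: v = −a·t_r + √((a·t_r)² + 2a·d) = −8.400 + √(70.560 + 2772.00) = 44.9157 m/s.
44.9157 m/s × 3.6 = 161.697 km/h.

Maximum speed ≈ 161.7 km/h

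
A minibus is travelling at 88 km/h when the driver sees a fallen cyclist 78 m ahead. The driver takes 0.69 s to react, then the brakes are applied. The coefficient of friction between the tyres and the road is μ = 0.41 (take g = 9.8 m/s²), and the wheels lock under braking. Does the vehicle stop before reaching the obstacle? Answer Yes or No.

88 km/h ÷ 3.6 = 24.4444 m/s.
a = μg = 0.41 × 9.8 = 4.018 m/s².
Reaction distance = 24.4444 × 0.69 = 16.867 m.
Braking distance = v²/(2a) = 597.529 / 8.036 = 74.357 m.
Total stopping distance = 16.867 + 74.357 = 91.224 m, vs 78 m available — it cannot stop in time and overshoots by 91.224 − 78 = 13.224 m.

No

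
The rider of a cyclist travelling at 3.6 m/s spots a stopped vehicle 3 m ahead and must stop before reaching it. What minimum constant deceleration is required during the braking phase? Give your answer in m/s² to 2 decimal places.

v² = 2a·d ⇒ a = v²/(2d) = 3.6000² / (2 × 3.000) = 12.960 / 6.000 = 2.1600 m/s².

Required deceleration ≈ 2.16 m/s²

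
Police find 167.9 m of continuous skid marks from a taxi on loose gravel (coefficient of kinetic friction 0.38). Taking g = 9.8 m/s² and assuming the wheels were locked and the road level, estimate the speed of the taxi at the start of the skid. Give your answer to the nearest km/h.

Initial speed ≈ 127 km/h

Deceleration a = μg = 0.38 × 9.8 = 3.724 m/s².
v = √(2a·d) = √(2 × 3.724 × 167.9) = √1250.519 = 35.3627 m/s.
= 35.3627 × 3.6 = 127.306 km/h.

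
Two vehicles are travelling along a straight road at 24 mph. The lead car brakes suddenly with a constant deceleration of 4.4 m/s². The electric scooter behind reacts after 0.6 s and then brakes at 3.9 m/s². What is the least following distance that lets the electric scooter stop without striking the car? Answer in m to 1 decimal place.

Minimum gap ≈ 8.1 m

24 mph × 0.44704 = 10.7290 m/s.
Leader travels v²/(2a_L) = 115.111 / 8.800 = 13.081 m before stopping.
Follower covers v·t_r = 10.7290 × 0.6 = 6.437 m while reacting, then v²/(2a_F) = 115.111 / 7.800 = 14.758 m while braking, for a total of 6.437 + 14.758 = 21.195 m.
Since a_F ≤ a_L and the follower starts braking later, the follower is never slower than the leader, so the closest approach is when both have stopped.
Minimum gap = 21.195 − 13.081 = 8.114 m.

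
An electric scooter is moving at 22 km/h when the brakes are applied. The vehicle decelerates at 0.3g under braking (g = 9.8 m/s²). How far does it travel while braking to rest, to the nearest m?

Braking distance ≈ 6 m

22 km/h ÷ 3.6 = 6.1111 m/s.
a = 0.3 × 9.8 = 2.940 m/s².
Braking distance = v²/(2a) = 6.1111² / (2 × 2.940) = 37.346 / 5.880 = 6.351 m.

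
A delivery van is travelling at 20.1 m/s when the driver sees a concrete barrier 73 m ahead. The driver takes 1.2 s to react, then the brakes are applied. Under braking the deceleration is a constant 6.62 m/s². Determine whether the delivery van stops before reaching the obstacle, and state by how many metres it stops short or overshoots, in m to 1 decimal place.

Yes — it stops 18.4 m short of the obstacle

Reaction distance = 20.1000 × 1.2 = 24.120 m.
Braking distance = v²/(2a) = 404.010 / 13.240 = 30.514 m.
Total stopping distance = 24.120 + 30.514 = 54.634 m, vs 73 m available — it stops with 73 − 54.634 = 18.366 m to spare.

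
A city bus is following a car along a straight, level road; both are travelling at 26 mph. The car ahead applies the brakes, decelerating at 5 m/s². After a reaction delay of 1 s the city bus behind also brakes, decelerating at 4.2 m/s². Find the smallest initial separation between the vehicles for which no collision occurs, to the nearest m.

26 mph × 0.44704 = 11.6230 m/s.
Leader travels v²/(2a_L) = 135.094 / 10.000 = 13.509 m before stopping.
Follower covers v·t_r = 11.6230 × 1 = 11.623 m while reacting, then v²/(2a_F) = 135.094 / 8.400 = 16.083 m while braking, for a total of 11.623 + 16.083 = 27.706 m.
Since a_F ≤ a_L and the follower starts braking later, the follower is never slower than the leader, so the closest approach is when both have stopped.
Minimum gap = 27.706 − 13.509 = 14.197 m.

Minimum gap ≈ 14 m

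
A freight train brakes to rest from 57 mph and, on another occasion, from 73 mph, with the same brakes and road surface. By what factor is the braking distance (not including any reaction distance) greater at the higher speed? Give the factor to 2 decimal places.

Braking distance d = v²/(2a), so with a fixed, d ∝ v².
Factor = (73/57)² = 1.2807² = 1.6402.

Factor ≈ 1.64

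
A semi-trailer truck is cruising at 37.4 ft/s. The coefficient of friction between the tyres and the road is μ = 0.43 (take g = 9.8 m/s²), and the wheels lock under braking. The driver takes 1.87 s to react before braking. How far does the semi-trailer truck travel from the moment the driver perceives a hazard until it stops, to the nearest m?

Total stopping distance ≈ 37 m

37.4 ft/s × 0.3048 = 11.3995 m/s.
a = μg = 0.43 × 9.8 = 4.214 m/s².
Reaction distance = v·t_r = 11.3995 × 1.87 = 21.317 m.
Braking distance = v²/(2a) = 11.3995² / (2 × 4.214) = 129.949 / 8.428 = 15.419 m.
Total = 21.317 + 15.419 = 36.736 m.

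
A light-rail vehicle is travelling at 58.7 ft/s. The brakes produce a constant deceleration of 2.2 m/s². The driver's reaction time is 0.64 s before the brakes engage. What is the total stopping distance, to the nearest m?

58.7 ft/s × 0.3048 = 17.8918 m/s.
Reaction distance = v·t_r = 17.8918 × 0.64 = 11.451 m.
Braking distance = v²/(2a) = 17.8918² / (2 × 2.200) = 320.117 / 4.400 = 72.754 m.
Total = 11.451 + 72.754 = 84.205 m.

Total stopping distance ≈ 84 m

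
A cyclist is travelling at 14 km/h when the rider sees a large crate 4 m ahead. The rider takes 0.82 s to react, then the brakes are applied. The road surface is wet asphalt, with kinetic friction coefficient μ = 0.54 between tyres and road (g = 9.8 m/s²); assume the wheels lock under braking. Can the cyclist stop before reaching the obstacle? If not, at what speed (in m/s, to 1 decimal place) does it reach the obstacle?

No — it strikes the obstacle at 2.6 m/s

14 km/h ÷ 3.6 = 3.8889 m/s.
a = μg = 0.54 × 9.8 = 5.292 m/s².
Reaction distance = 3.8889 × 0.82 = 3.189 m.
Braking distance needed to stop: v²/(2a) = 15.124 / 10.584 = 1.429 m, so total needed = 3.189 + 1.429 = 4.618 m > 4 m — it cannot stop.
Distance remaining when braking begins: 4 − 3.189 = 0.811 m.
v² = v₀² − 2a·d = 15.124 − 2 × 5.292 × 0.811 = 6.540 m²/s².
v = √6.540 = 2.557 m/s.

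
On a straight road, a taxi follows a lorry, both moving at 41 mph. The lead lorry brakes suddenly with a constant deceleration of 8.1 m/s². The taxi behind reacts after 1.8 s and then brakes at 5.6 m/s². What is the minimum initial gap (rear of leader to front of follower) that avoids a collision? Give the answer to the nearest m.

41 mph × 0.44704 = 18.3286 m/s.
Leader travels v²/(2a_L) = 335.938 / 16.200 = 20.737 m before stopping.
Follower covers v·t_r = 18.3286 × 1.8 = 32.991 m while reacting, then v²/(2a_F) = 335.938 / 11.200 = 29.994 m while braking, for a total of 32.991 + 29.994 = 62.985 m.
Since a_F ≤ a_L and the follower starts braking later, the follower is never slower than the leader, so the closest approach is when both have stopped.
Minimum gap = 62.985 − 20.737 = 42.248 m.

Minimum gap ≈ 42 m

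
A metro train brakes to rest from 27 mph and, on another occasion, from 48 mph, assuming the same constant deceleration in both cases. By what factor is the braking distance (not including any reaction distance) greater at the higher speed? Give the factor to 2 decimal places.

Braking distance d = v²/(2a), so with a fixed, d ∝ v².
Factor = (48/27)² = 1.7778² = 3.1606.

Factor ≈ 3.16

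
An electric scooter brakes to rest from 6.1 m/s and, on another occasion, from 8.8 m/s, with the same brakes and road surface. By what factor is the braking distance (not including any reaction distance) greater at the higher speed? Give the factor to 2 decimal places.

Braking distance d = v²/(2a), so with a fixed, d ∝ v².
Factor = (8.8/6.1)² = 1.4426² = 2.0811.

Factor ≈ 2.08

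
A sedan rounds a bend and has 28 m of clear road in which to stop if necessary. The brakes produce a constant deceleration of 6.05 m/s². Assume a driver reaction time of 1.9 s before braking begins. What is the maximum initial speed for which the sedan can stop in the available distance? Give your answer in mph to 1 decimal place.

Stopping distance: v·t_r + v²/(2a) = 28 with t_r = 1.9 s and a = 6.050 m/s².
So v² + 22.990 v − 338.80 = 0.
Positive root: v = −a·t_r + √((a·t_r)² + 2a·d) = −11.495 + √(132.135 + 338.80) = 10.2060 m/s.
10.2060 m/s ÷ 0.44704 = 22.830 mph.

Maximum speed ≈ 22.8 mph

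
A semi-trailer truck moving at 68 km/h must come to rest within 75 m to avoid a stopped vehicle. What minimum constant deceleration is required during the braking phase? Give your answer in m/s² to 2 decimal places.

Required deceleration ≈ 2.38 m/s²

68 km/h ÷ 3.6 = 18.8889 m/s.
v² = 2a·d ⇒ a = v²/(2d) = 18.8889² / (2 × 75.000) = 356.791 / 150.000 = 2.3786 m/s².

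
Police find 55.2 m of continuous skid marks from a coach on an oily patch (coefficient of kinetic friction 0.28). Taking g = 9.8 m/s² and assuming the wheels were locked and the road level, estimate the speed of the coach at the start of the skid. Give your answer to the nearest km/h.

Deceleration a = μg = 0.28 × 9.8 = 2.744 m/s².
v = √(2a·d) = √(2 × 2.744 × 55.2) = √302.938 = 17.4051 m/s.
= 17.4051 × 3.6 = 62.658 km/h.

Initial speed ≈ 63 km/h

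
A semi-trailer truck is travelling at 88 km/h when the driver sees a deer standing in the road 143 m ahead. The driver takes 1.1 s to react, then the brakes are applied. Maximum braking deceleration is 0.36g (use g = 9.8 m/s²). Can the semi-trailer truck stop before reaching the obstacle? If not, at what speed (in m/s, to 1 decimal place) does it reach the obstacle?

Yes — it stops about 31.4 m short of the obstacle, so it never reaches it

88 km/h ÷ 3.6 = 24.4444 m/s.
a = 0.36 × 9.8 = 3.528 m/s².
Reaction distance = 24.4444 × 1.1 = 26.889 m.
Braking distance = v²/(2a) = 597.529 / 7.056 = 84.684 m.
Total stopping distance = 26.889 + 84.684 = 111.573 m, vs 143 m available — it stops with 143 − 111.573 = 31.427 m to spare.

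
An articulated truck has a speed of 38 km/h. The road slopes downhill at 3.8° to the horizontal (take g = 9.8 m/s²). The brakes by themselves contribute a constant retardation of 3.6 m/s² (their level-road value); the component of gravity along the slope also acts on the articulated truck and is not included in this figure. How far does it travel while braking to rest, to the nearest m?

38 km/h ÷ 3.6 = 10.5556 m/s.
Gravity along the downhill slope reduces the braking deceleration: a_eff = 3.600 − 9.8·sin 3.8° = 3.600 − 0.649 = 2.951 m/s².
Braking distance = v²/(2a) = 10.5556² / (2 × 2.951) = 111.421 / 5.902 = 18.879 m.

Braking distance ≈ 19 m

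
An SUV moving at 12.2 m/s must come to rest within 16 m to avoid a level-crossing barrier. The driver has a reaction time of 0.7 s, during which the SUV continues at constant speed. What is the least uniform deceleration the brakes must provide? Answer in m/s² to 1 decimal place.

Distance covered during reaction = 12.2000 × 0.7 = 8.540 m.
Distance available for braking: 16 − 8.540 = 7.460 m.
v² = 2a·d ⇒ a = v²/(2d) = 12.2000² / (2 × 7.460) = 148.840 / 14.920 = 9.9759 m/s².

Required deceleration ≈ 10.0 m/s²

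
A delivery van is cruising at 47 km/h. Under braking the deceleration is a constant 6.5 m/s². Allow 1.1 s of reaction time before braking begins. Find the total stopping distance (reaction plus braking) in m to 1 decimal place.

Total stopping distance ≈ 27.5 m

47 km/h ÷ 3.6 = 13.0556 m/s.
Reaction distance = v·t_r = 13.0556 × 1.1 = 14.361 m.
Braking distance = v²/(2a) = 13.0556² / (2 × 6.500) = 170.449 / 13.000 = 13.111 m.
Total = 14.361 + 13.111 = 27.472 m.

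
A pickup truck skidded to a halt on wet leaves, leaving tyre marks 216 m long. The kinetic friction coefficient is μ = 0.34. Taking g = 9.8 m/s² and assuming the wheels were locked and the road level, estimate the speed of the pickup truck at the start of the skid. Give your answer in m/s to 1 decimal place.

Initial speed ≈ 37.9 m/s

Deceleration a = μg = 0.34 × 9.8 = 3.332 m/s².
v = √(2a·d) = √(2 × 3.332 × 216) = √1439.424 = 37.9397 m/s.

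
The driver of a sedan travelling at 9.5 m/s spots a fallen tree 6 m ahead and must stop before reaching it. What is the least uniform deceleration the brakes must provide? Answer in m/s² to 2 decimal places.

v² = 2a·d ⇒ a = v²/(2d) = 9.5000² / (2 × 6.000) = 90.250 / 12.000 = 7.5208 m/s².

Required deceleration ≈ 7.52 m/s²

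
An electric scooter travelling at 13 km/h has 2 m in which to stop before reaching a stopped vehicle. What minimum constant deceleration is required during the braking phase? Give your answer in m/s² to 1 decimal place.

Required deceleration ≈ 3.3 m/s²

13 km/h ÷ 3.6 = 3.6111 m/s.
v² = 2a·d ⇒ a = v²/(2d) = 3.6111² / (2 × 2.000) = 13.040 / 4.000 = 3.2600 m/s².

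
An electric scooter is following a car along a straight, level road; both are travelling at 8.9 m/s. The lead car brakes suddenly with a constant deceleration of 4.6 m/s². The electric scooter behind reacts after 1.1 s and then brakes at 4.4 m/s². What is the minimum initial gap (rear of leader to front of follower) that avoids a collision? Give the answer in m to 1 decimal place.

Minimum gap ≈ 10.2 m

Leader travels v²/(2a_L) = 79.210 / 9.200 = 8.610 m before stopping.
Follower covers v·t_r = 8.9000 × 1.1 = 9.790 m while reacting, then v²/(2a_F) = 79.210 / 8.800 = 9.001 m while braking, for a total of 9.790 + 9.001 = 18.791 m.
Since a_F ≤ a_L and the follower starts braking later, the follower is never slower than the leader, so the closest approach is when both have stopped.
Minimum gap = 18.791 − 8.610 = 10.181 m.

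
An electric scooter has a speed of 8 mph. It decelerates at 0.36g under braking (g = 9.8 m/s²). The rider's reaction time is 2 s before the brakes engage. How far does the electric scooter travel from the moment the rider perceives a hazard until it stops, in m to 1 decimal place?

8 mph × 0.44704 = 3.5763 m/s.
a = 0.36 × 9.8 = 3.528 m/s².
Reaction distance = v·t_r = 3.5763 × 2 = 7.153 m.
Braking distance = v²/(2a) = 3.5763² / (2 × 3.528) = 12.790 / 7.056 = 1.813 m.
Total = 7.153 + 1.813 = 8.966 m.

Total stopping distance ≈ 9.0 m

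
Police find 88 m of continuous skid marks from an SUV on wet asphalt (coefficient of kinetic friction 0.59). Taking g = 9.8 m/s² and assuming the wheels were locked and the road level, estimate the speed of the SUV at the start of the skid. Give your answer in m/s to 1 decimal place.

Initial speed ≈ 31.9 m/s

Deceleration a = μg = 0.59 × 9.8 = 5.782 m/s².
v = √(2a·d) = √(2 × 5.782 × 88) = √1017.632 = 31.9003 m/s.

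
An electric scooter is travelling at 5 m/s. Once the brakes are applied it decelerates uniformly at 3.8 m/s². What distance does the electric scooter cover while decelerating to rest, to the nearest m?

Braking distance = v²/(2a) = 5.0000² / (2 × 3.800) = 25.000 / 7.600 = 3.289 m.

Braking distance ≈ 3 m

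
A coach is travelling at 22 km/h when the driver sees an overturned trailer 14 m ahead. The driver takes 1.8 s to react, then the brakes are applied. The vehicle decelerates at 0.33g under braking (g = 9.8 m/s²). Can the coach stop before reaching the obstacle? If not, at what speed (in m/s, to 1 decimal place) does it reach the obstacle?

22 km/h ÷ 3.6 = 6.1111 m/s.
a = 0.33 × 9.8 = 3.234 m/s².
Reaction distance = 6.1111 × 1.8 = 11.000 m.
Braking distance needed to stop: v²/(2a) = 37.346 / 6.468 = 5.774 m, so total needed = 11.000 + 5.774 = 16.774 m > 14 m — it cannot stop.
Distance remaining when braking begins: 14 − 11.000 = 3.000 m.
v² = v₀² − 2a·d = 37.346 − 2 × 3.234 × 3.000 = 17.942 m²/s².
v = √17.942 = 4.236 m/s.

No — it strikes the obstacle at 4.2 m/s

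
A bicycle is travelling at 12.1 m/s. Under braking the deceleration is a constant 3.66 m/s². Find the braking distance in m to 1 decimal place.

Braking distance = v²/(2a) = 12.1000² / (2 × 3.660) = 146.410 / 7.320 = 20.001 m.

Braking distance ≈ 20.0 m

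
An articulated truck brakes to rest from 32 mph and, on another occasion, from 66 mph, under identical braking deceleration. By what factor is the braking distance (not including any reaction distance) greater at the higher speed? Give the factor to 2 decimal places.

Braking distance d = v²/(2a), so with a fixed, d ∝ v².
Factor = (66/32)² = 2.0625² = 4.2539.

Factor ≈ 4.25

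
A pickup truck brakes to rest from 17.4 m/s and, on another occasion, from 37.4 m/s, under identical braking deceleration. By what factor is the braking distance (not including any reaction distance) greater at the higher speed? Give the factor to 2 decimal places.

Braking distance d = v²/(2a), so with a fixed, d ∝ v².
Factor = (37.4/17.4)² = 2.1494² = 4.6199.

Factor ≈ 4.62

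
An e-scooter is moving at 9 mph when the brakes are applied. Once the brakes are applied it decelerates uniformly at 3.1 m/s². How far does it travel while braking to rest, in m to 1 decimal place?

Braking distance ≈ 2.6 m

9 mph × 0.44704 = 4.0234 m/s.
Braking distance = v²/(2a) = 4.0234² / (2 × 3.100) = 16.188 / 6.200 = 2.611 m.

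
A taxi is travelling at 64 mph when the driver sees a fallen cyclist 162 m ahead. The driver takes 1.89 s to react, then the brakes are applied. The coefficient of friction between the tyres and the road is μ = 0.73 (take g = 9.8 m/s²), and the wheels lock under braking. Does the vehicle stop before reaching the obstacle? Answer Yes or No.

Yes

64 mph × 0.44704 = 28.6106 m/s.
a = μg = 0.73 × 9.8 = 7.154 m/s².
Reaction distance = 28.6106 × 1.89 = 54.074 m.
Braking distance = v²/(2a) = 818.566 / 14.308 = 57.210 m.
Total stopping distance = 54.074 + 57.210 = 111.284 m, vs 162 m available — it stops with 162 − 111.284 = 50.716 m to spare.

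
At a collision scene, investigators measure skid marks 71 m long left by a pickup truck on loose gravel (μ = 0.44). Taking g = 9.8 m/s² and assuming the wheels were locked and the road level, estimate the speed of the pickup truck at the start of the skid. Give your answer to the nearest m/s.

Initial speed ≈ 25 m/s

Deceleration a = μg = 0.44 × 9.8 = 4.312 m/s².
v = √(2a·d) = √(2 × 4.312 × 71) = √612.304 = 24.7448 m/s.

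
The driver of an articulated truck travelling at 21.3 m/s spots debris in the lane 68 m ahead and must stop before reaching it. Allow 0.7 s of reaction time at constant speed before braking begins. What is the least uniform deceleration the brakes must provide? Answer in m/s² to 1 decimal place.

Required deceleration ≈ 4.3 m/s²

Distance covered during reaction = 21.3000 × 0.7 = 14.910 m.
Distance available for braking: 68 − 14.910 = 53.090 m.
v² = 2a·d ⇒ a = v²/(2d) = 21.3000² / (2 × 53.090) = 453.690 / 106.180 = 4.2728 m/s².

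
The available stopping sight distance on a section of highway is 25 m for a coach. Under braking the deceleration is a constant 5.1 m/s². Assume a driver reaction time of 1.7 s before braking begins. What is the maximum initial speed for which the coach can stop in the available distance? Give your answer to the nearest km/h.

Stopping distance: v·t_r + v²/(2a) = 25 with t_r = 1.7 s and a = 5.100 m/s².
So v² + 17.340 v − 255.00 = 0.
Positive root: v = −a·t_r + √((a·t_r)² + 2a·d) = −8.670 + √(75.169 + 255.00) = 9.5006 m/s.
9.5006 m/s × 3.6 = 34.202 km/h.

Maximum speed ≈ 34 km/h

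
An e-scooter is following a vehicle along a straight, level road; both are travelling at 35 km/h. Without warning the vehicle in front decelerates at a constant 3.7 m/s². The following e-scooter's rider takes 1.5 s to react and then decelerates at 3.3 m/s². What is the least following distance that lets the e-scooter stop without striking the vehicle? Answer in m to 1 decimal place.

Minimum gap ≈ 16.1 m

35 km/h ÷ 3.6 = 9.7222 m/s.
Leader travels v²/(2a_L) = 94.521 / 7.400 = 12.773 m before stopping.
Follower covers v·t_r = 9.7222 × 1.5 = 14.583 m while reacting, then v²/(2a_F) = 94.521 / 6.600 = 14.321 m while braking, for a total of 14.583 + 14.321 = 28.904 m.
Since a_F ≤ a_L and the follower starts braking later, the follower is never slower than the leader, so the closest approach is when both have stopped.
Minimum gap = 28.904 − 12.773 = 16.131 m.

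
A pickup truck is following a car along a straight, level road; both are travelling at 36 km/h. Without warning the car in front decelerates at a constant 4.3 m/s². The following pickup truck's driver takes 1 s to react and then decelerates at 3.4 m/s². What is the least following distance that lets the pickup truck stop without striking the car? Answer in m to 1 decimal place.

36 km/h ÷ 3.6 = 10.0000 m/s.
Leader travels v²/(2a_L) = 100.000 / 8.600 = 11.628 m before stopping.
Follower covers v·t_r = 10.0000 × 1 = 10.000 m while reacting, then v²/(2a_F) = 100.000 / 6.800 = 14.706 m while braking, for a total of 10.000 + 14.706 = 24.706 m.
Since a_F ≤ a_L and the follower starts braking later, the follower is never slower than the leader, so the closest approach is when both have stopped.
Minimum gap = 24.706 − 11.628 = 13.078 m.

Minimum gap ≈ 13.1 m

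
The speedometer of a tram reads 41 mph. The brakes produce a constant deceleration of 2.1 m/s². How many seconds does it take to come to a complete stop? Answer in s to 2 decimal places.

Braking time ≈ 8.73 s

41 mph × 0.44704 = 18.3286 m/s.
Braking time = v/a = 18.3286 / 2.100 = 8.728 s.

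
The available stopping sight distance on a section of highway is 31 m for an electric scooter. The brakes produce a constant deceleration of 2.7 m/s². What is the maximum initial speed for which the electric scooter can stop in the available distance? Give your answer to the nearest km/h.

v²/(2a) = d ⇒ v = √(2 × 2.700 × 31) = √167.40 = 12.9383 m/s.
12.9383 m/s × 3.6 = 46.578 km/h.

Maximum speed ≈ 47 km/h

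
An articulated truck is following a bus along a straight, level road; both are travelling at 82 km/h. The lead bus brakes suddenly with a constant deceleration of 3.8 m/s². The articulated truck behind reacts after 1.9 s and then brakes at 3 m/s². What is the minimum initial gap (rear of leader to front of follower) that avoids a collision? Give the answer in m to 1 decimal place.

82 km/h ÷ 3.6 = 22.7778 m/s.
Leader travels v²/(2a_L) = 518.828 / 7.600 = 68.267 m before stopping.
Follower covers v·t_r = 22.7778 × 1.9 = 43.278 m while reacting, then v²/(2a_F) = 518.828 / 6.000 = 86.471 m while braking, for a total of 43.278 + 86.471 = 129.749 m.
Since a_F ≤ a_L and the follower starts braking later, the follower is never slower than the leader, so the closest approach is when both have stopped.
Minimum gap = 129.749 − 68.267 = 61.482 m.

Minimum gap ≈ 61.5 m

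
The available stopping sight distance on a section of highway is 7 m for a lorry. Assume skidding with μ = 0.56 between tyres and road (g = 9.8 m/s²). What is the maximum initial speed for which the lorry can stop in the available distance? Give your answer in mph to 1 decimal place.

a = μg = 0.56 × 9.8 = 5.488 m/s².
v²/(2a) = d ⇒ v = √(2 × 5.488 × 7) = √76.83 = 8.7653 m/s.
8.7653 m/s ÷ 0.44704 = 19.607 mph.

Maximum speed ≈ 19.6 mph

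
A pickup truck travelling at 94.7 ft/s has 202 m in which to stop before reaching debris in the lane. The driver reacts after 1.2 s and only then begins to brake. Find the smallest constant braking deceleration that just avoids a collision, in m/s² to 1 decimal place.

Required deceleration ≈ 2.5 m/s²

94.7 ft/s × 0.3048 = 28.8646 m/s.
Distance covered during reaction = 28.8646 × 1.2 = 34.638 m.
Distance available for braking: 202 − 34.638 = 167.362 m.
v² = 2a·d ⇒ a = v²/(2d) = 28.8646² / (2 × 167.362) = 833.165 / 334.724 = 2.4891 m/s².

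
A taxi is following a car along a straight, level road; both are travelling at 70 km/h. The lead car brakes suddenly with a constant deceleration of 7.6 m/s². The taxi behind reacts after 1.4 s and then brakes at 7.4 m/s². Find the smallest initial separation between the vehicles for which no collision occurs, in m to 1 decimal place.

70 km/h ÷ 3.6 = 19.4444 m/s.
Leader travels v²/(2a_L) = 378.085 / 15.200 = 24.874 m before stopping.
Follower covers v·t_r = 19.4444 × 1.4 = 27.222 m while reacting, then v²/(2a_F) = 378.085 / 14.800 = 25.546 m while braking, for a total of 27.222 + 25.546 = 52.768 m.
Since a_F ≤ a_L and the follower starts braking later, the follower is never slower than the leader, so the closest approach is when both have stopped.
Minimum gap = 52.768 − 24.874 = 27.894 m.

Minimum gap ≈ 27.9 m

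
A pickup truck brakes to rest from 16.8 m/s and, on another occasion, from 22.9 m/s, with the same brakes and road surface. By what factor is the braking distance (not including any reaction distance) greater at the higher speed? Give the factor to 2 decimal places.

Braking distance d = v²/(2a), so with a fixed, d ∝ v².
Factor = (22.9/16.8)² = 1.3631² = 1.8580.

Factor ≈ 1.86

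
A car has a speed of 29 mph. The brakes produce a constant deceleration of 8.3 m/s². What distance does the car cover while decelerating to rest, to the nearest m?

Braking distance ≈ 10 m

29 mph × 0.44704 = 12.9642 m/s.
Braking distance = v²/(2a) = 12.9642² / (2 × 8.300) = 168.070 / 16.600 = 10.125 m.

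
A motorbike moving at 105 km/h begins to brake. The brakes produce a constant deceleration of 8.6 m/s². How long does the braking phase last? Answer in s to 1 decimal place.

105 km/h ÷ 3.6 = 29.1667 m/s.
Braking time = v/a = 29.1667 / 8.600 = 3.391 s.

Braking time ≈ 3.4 s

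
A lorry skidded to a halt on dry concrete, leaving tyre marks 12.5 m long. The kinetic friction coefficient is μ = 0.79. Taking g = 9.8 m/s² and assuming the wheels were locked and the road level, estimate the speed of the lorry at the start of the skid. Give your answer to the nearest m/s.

Initial speed ≈ 14 m/s

Deceleration a = μg = 0.79 × 9.8 = 7.742 m/s².
v = √(2a·d) = √(2 × 7.742 × 12.5) = √193.550 = 13.9122 m/s.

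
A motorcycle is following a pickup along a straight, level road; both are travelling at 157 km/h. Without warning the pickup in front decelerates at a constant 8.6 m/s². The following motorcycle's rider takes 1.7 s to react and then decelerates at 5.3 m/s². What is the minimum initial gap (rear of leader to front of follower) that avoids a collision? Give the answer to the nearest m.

Minimum gap ≈ 143 m

157 km/h ÷ 3.6 = 43.6111 m/s.
Leader travels v²/(2a_L) = 1901.928 / 17.200 = 110.577 m before stopping.
Follower covers v·t_r = 43.6111 × 1.7 = 74.139 m while reacting, then v²/(2a_F) = 1901.928 / 10.600 = 179.427 m while braking, for a total of 74.139 + 179.427 = 253.566 m.
Since a_F ≤ a_L and the follower starts braking later, the follower is never slower than the leader, so the closest approach is when both have stopped.
Minimum gap = 253.566 − 110.577 = 142.989 m.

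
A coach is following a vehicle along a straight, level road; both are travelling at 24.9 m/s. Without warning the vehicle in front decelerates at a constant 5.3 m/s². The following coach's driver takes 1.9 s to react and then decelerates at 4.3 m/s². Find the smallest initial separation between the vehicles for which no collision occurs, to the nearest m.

Minimum gap ≈ 61 m

Leader travels v²/(2a_L) = 620.010 / 10.600 = 58.492 m before stopping.
Follower covers v·t_r = 24.9000 × 1.9 = 47.310 m while reacting, then v²/(2a_F) = 620.010 / 8.600 = 72.094 m while braking, for a total of 47.310 + 72.094 = 119.404 m.
Since a_F ≤ a_L and the follower starts braking later, the follower is never slower than the leader, so the closest approach is when both have stopped.
Minimum gap = 119.404 − 58.492 = 60.912 m.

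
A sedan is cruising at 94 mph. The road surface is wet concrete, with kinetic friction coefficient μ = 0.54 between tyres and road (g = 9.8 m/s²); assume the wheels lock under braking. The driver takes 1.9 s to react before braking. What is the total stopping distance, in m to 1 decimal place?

Total stopping distance ≈ 246.7 m

94 mph × 0.44704 = 42.0218 m/s.
a = μg = 0.54 × 9.8 = 5.292 m/s².
Reaction distance = v·t_r = 42.0218 × 1.9 = 79.841 m.
Braking distance = v²/(2a) = 42.0218² / (2 × 5.292) = 1765.832 / 10.584 = 166.840 m.
Total = 79.841 + 166.840 = 246.681 m.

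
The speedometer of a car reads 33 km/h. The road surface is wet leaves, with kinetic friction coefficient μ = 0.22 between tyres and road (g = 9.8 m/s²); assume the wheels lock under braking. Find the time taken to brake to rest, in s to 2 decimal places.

33 km/h ÷ 3.6 = 9.1667 m/s.
a = μg = 0.22 × 9.8 = 2.156 m/s².
Braking time = v/a = 9.1667 / 2.156 = 4.252 s.

Braking time ≈ 4.25 s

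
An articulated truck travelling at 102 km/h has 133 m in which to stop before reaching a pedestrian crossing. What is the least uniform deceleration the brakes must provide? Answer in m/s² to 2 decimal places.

Required deceleration ≈ 3.02 m/s²

102 km/h ÷ 3.6 = 28.3333 m/s.
v² = 2a·d ⇒ a = v²/(2d) = 28.3333² / (2 × 133.000) = 802.776 / 266.000 = 3.0180 m/s².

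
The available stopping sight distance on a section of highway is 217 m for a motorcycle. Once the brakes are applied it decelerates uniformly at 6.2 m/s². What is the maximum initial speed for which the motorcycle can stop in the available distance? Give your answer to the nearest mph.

v²/(2a) = d ⇒ v = √(2 × 6.200 × 217) = √2690.80 = 51.8729 m/s.
51.8729 m/s ÷ 0.44704 = 116.036 mph.

Maximum speed ≈ 116 mph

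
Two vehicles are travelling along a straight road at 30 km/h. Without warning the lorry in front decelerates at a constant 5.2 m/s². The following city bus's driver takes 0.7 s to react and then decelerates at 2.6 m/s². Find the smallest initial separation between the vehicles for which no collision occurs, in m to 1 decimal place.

Minimum gap ≈ 12.5 m

30 km/h ÷ 3.6 = 8.3333 m/s.
Leader travels v²/(2a_L) = 69.444 / 10.400 = 6.677 m before stopping.
Follower covers v·t_r = 8.3333 × 0.7 = 5.833 m while reacting, then v²/(2a_F) = 69.444 / 5.200 = 13.355 m while braking, for a total of 5.833 + 13.355 = 19.188 m.
Since a_F ≤ a_L and the follower starts braking later, the follower is never slower than the leader, so the closest approach is when both have stopped.
Minimum gap = 19.188 − 6.677 = 12.511 m.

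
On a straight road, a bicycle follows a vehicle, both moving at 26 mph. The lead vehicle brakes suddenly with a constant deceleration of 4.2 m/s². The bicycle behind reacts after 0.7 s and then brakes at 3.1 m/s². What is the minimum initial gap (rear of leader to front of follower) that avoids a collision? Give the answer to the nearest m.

Minimum gap ≈ 14 m

26 mph × 0.44704 = 11.6230 m/s.
Leader travels v²/(2a_L) = 135.094 / 8.400 = 16.083 m before stopping.
Follower covers v·t_r = 11.6230 × 0.7 = 8.136 m while reacting, then v²/(2a_F) = 135.094 / 6.200 = 21.789 m while braking, for a total of 8.136 + 21.789 = 29.925 m.
Since a_F ≤ a_L and the follower starts braking later, the follower is never slower than the leader, so the closest approach is when both have stopped.
Minimum gap = 29.925 − 16.083 = 13.842 m.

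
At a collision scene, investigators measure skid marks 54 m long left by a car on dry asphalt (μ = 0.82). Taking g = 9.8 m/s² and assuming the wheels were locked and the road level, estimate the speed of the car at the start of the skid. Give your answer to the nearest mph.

Deceleration a = μg = 0.82 × 9.8 = 8.036 m/s².
v = √(2a·d) = √(2 × 8.036 × 54) = √867.888 = 29.4599 m/s.
= 29.4599 ÷ 0.44704 = 65.900 mph.

Initial speed ≈ 66 mph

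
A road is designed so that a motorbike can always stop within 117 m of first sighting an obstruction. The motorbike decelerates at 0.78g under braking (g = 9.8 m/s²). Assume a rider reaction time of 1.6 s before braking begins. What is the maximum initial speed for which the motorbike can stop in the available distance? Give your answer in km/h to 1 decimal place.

Maximum speed ≈ 114.5 km/h

a = 0.78 × 9.8 = 7.644 m/s².
Stopping distance: v·t_r + v²/(2a) = 117 with t_r = 1.6 s and a = 7.644 m/s².
So v² + 24.461 v − 1788.70 = 0.
Positive root: v = −a·t_r + √((a·t_r)² + 2a·d) = −12.230 + √(149.573 + 1788.70) = 31.7958 m/s.
31.7958 m/s × 3.6 = 114.465 km/h.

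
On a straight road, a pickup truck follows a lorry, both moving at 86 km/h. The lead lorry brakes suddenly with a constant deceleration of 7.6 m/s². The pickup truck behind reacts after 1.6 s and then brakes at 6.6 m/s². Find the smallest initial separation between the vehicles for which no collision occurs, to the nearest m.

86 km/h ÷ 3.6 = 23.8889 m/s.
Leader travels v²/(2a_L) = 570.680 / 15.200 = 37.545 m before stopping.
Follower covers v·t_r = 23.8889 × 1.6 = 38.222 m while reacting, then v²/(2a_F) = 570.680 / 13.200 = 43.233 m while braking, for a total of 38.222 + 43.233 = 81.455 m.
Since a_F ≤ a_L and the follower starts braking later, the follower is never slower than the leader, so the closest approach is when both have stopped.
Minimum gap = 81.455 − 37.545 = 43.910 m.

Minimum gap ≈ 44 m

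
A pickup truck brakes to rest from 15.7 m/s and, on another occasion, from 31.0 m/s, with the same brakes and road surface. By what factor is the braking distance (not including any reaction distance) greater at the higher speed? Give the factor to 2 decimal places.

Braking distance d = v²/(2a), so with a fixed, d ∝ v².
Factor = (31.0/15.7)² = 1.9745² = 3.8987.

Factor ≈ 3.90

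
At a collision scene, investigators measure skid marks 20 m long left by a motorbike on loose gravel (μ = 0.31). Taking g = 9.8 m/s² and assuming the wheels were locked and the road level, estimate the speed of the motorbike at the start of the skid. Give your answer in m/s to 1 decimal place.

Deceleration a = μg = 0.31 × 9.8 = 3.038 m/s².
v = √(2a·d) = √(2 × 3.038 × 20) = √121.520 = 11.0236 m/s.

Initial speed ≈ 11.0 m/s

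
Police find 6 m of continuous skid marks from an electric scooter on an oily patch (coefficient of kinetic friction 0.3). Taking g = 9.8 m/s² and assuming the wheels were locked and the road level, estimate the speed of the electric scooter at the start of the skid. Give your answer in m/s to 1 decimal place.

Initial speed ≈ 5.9 m/s

Deceleration a = μg = 0.3 × 9.8 = 2.940 m/s².
v = √(2a·d) = √(2 × 2.940 × 6) = √35.280 = 5.9397 m/s.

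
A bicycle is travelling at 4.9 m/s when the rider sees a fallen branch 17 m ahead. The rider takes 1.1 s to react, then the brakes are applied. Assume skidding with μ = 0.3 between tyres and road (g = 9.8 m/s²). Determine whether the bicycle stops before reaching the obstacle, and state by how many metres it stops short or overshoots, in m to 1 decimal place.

a = μg = 0.3 × 9.8 = 2.940 m/s².
Reaction distance = 4.9000 × 1.1 = 5.390 m.
Braking distance = v²/(2a) = 24.010 / 5.880 = 4.083 m.
Total stopping distance = 5.390 + 4.083 = 9.473 m, vs 17 m available — it stops with 17 − 9.473 = 7.527 m to spare.

Yes — it stops 7.5 m short of the obstacle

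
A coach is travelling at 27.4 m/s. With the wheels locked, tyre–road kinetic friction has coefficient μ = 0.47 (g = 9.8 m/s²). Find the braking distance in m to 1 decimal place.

a = μg = 0.47 × 9.8 = 4.606 m/s².
Braking distance = v²/(2a) = 27.4000² / (2 × 4.606) = 750.760 / 9.212 = 81.498 m.

Braking distance ≈ 81.5 m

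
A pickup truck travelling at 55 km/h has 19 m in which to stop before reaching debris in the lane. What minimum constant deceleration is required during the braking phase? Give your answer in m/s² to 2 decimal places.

55 km/h ÷ 3.6 = 15.2778 m/s.
v² = 2a·d ⇒ a = v²/(2d) = 15.2778² / (2 × 19.000) = 233.411 / 38.000 = 6.1424 m/s².

Required deceleration ≈ 6.14 m/s²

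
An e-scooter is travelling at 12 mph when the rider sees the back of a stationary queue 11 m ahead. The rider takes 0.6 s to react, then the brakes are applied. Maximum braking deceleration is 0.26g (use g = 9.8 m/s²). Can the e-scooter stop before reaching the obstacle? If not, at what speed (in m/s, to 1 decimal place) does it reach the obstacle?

Yes — it stops about 2.1 m short of the obstacle, so it never reaches it

12 mph × 0.44704 = 5.3645 m/s.
a = 0.26 × 9.8 = 2.548 m/s².
Reaction distance = 5.3645 × 0.6 = 3.219 m.
Braking distance = v²/(2a) = 28.778 / 5.096 = 5.647 m.
Total stopping distance = 3.219 + 5.647 = 8.866 m, vs 11 m available — it stops with 11 − 8.866 = 2.134 m to spare.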